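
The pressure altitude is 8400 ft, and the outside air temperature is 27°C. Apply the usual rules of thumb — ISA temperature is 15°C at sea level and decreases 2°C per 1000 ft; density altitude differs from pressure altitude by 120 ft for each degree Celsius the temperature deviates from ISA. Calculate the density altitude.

ISA temperature at 8400 ft = 15 − 2 × (8400/1000) = -1.8°C.
ISA deviation = 27 − (-1.8) = +28.8°C.
Density altitude = 8400 + 120 × (28.8) = 8400 + (+3456) = 11856 ft.

11856 ft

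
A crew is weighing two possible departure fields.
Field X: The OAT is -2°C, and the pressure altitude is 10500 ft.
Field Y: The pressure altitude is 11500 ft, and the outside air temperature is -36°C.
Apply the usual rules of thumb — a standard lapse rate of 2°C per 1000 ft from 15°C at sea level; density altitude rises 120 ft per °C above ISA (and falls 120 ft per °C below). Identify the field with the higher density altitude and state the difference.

Field X: ISA temp = -6°C, deviation +4°C, DA = 10500 + 120 × 4 = 10980 ft.
Field Y: ISA temp = -8°C, deviation -28°C, DA = 11500 + 120 × (-28) = 8140 ft.
Field X is higher by 10980 − 8140 = 2840 ft.

Field X by 2840 ft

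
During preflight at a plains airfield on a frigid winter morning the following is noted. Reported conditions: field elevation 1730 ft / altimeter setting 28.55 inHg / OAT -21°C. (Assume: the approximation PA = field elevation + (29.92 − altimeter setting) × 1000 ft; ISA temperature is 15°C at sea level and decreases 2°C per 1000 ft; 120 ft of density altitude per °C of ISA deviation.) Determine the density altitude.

Pressure altitude = 1730 + (29.92 − 28.55) × 1000 = 1730 + (+1370) = 3100 ft.
ISA temperature at 3100 ft = 15 − 2 × (3100/1000) = 8.8°C.
ISA deviation = -21 − 8.8 = -29.8°C.
Density altitude = 3100 + 120 × (-29.8) = -476 ft.

-476 ft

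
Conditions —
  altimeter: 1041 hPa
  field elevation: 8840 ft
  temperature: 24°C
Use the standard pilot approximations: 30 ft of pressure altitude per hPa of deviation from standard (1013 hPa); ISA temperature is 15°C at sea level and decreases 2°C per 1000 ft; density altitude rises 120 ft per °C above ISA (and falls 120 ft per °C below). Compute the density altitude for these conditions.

Pressure altitude = 8840 + (1013 − 1041) × 30 = 8840 + (-840) = 8000 ft.
ISA temperature at 8000 ft = 15 − 2 × (8000/1000) = -1°C.
ISA deviation = 24 − (-1) = +25°C.
Density altitude = 8000 + 120 × (25) = 11000 ft.

11000 ft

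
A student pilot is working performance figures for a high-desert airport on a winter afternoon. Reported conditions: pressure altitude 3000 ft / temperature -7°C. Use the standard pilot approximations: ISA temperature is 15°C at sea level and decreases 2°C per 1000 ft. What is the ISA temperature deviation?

ISA-16°C

ISA temperature at 3000 ft = 15 − 2 × (3000/1000) = 9°C.
Deviation = OAT − ISA = -7 − 9 = -16°C.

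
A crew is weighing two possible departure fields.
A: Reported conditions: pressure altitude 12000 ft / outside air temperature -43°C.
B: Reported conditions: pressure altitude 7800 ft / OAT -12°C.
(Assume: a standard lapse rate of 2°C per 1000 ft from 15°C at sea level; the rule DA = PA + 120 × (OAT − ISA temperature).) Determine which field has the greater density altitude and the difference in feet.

A by 1488 ft

A: ISA temp = -9°C, deviation -34°C, DA = 12000 + 120 × (-34) = 7920 ft.
B: ISA temp = -0.6°C, deviation -11.4°C, DA = 7800 + 120 × (-11.4) = 6432 ft.
A is higher by 7920 − 6432 = 1488 ft.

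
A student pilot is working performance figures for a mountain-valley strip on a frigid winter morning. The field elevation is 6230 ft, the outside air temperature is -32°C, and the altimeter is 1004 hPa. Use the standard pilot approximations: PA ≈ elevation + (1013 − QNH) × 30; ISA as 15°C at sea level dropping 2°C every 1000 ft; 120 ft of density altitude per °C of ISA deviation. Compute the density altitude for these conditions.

Pressure altitude = 6230 + (1013 − 1004) × 30 = 6230 + (+270) = 6500 ft.
ISA temperature at 6500 ft = 15 − 2 × (6500/1000) = 2°C.
ISA deviation = -32 − 2 = -34°C.
Density altitude = 6500 + 120 × (-34) = 2420 ft.

2420 ft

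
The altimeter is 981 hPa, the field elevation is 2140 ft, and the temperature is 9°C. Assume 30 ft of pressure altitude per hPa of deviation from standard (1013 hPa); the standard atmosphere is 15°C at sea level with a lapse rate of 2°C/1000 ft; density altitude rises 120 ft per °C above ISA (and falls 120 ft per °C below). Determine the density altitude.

Pressure altitude = 2140 + (1013 − 981) × 30 = 2140 + (+960) = 3100 ft.
ISA temperature at 3100 ft = 15 − 2 × (3100/1000) = 8.8°C.
ISA deviation = 9 − 8.8 = +0.2°C.
Density altitude = 3100 + 120 × (0.2) = 3124 ft.

3124 ft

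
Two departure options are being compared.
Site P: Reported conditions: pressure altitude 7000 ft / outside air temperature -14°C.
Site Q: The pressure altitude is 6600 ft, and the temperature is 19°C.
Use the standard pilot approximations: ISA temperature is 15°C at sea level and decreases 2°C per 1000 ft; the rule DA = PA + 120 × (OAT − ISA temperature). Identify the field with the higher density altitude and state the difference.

Site Q by 3464 ft

Site P: ISA temp = 1°C, deviation -15°C, DA = 7000 + 120 × (-15) = 5200 ft.
Site Q: ISA temp = 1.8°C, deviation +17.2°C, DA = 6600 + 120 × 17.2 = 8664 ft.
Site Q is higher by 8664 − 5200 = 3464 ft.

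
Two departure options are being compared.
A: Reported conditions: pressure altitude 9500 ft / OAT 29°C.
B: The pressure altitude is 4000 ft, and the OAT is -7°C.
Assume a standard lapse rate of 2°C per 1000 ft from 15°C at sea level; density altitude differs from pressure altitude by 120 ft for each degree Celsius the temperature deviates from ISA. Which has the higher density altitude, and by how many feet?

A: ISA temp = -4°C, deviation +33°C, DA = 9500 + 120 × 33 = 13460 ft.
B: ISA temp = 7°C, deviation -14°C, DA = 4000 + 120 × (-14) = 2320 ft.
A is higher by 13460 − 2320 = 11140 ft.

A by 11140 ft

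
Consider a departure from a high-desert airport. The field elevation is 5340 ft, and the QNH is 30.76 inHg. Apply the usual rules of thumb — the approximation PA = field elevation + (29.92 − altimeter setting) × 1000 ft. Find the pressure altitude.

4500 ft

Pressure correction = (29.92 − 30.76) × 1000 = -840 ft.
Pressure altitude = 5340 + (-840) = 4500 ft.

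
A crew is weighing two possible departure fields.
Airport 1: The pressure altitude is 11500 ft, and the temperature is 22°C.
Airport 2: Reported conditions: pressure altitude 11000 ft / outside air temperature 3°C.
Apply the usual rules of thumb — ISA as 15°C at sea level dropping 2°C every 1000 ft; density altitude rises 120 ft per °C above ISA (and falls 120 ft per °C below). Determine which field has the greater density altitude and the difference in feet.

Airport 1: ISA temp = -8°C, deviation +30°C, DA = 11500 + 120 × 30 = 15100 ft.
Airport 2: ISA temp = -7°C, deviation +10°C, DA = 11000 + 120 × 10 = 12200 ft.
Airport 1 is higher by 15100 − 12200 = 2900 ft.

Airport 1 by 2900 ft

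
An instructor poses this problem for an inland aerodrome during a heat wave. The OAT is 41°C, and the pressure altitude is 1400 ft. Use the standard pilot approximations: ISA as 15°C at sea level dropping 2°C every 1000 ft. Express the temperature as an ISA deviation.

ISA temperature at 1400 ft = 15 − 2 × (1400/1000) = 12.2°C.
Deviation = OAT − ISA = 41 − 12.2 = +28.8°C.

ISA+28.8°C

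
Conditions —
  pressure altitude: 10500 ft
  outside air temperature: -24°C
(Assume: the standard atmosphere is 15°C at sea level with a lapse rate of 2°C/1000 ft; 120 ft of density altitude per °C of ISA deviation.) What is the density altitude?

8340 ft

ISA temperature at 10500 ft = 15 − 2 × (10500/1000) = -6°C.
ISA deviation = -24 − (-6) = -18°C.
Density altitude = 10500 + 120 × (-18) = 10500 + (-2160) = 8340 ft.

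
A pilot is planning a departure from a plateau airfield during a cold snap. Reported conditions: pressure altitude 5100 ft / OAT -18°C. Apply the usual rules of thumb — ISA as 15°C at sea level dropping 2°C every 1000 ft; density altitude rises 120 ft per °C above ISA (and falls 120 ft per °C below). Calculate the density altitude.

2364 ft

ISA temperature at 5100 ft = 15 − 2 × (5100/1000) = 4.8°C.
ISA deviation = -18 − 4.8 = -22.8°C.
Density altitude = 5100 + 120 × (-22.8) = 5100 + (-2736) = 2364 ft.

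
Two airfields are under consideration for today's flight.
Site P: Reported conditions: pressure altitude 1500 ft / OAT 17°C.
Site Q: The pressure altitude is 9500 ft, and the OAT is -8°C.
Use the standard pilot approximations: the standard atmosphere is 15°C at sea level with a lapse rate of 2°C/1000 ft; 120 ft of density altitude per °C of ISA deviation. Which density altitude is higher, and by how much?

Site P: ISA temp = 12°C, deviation +5°C, DA = 1500 + 120 × 5 = 2100 ft.
Site Q: ISA temp = -4°C, deviation -4°C, DA = 9500 + 120 × (-4) = 9020 ft.
Site Q is higher by 9020 − 2100 = 6920 ft.

Site Q by 6920 ft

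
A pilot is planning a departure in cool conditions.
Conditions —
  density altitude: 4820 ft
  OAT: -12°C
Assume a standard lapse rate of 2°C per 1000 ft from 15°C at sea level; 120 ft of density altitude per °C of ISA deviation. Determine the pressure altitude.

6500 ft

DA = PA + 120 × (OAT − (15 − 2·PA/1000)) = PA + 120·OAT − 1800 + 0.24·PA = 1.24·PA + 120·OAT − 1800.
So 1.24·PA = 4820 − 120 × (-12) + 1800 = 8060.
PA = 8060 / 1.24 = 6500 ft.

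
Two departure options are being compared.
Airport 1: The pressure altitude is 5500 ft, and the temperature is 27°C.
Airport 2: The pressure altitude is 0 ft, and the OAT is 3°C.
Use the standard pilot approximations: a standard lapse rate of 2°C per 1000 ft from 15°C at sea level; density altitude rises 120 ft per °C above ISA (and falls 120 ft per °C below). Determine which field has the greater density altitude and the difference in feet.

Airport 1 by 9700 ft

Airport 1: ISA temp = 4°C, deviation +23°C, DA = 5500 + 120 × 23 = 8260 ft.
Airport 2: ISA temp = 15°C, deviation -12°C, DA = 0 + 120 × (-12) = -1440 ft.
Airport 1 is higher by 8260 − (-1440) = 9700 ft.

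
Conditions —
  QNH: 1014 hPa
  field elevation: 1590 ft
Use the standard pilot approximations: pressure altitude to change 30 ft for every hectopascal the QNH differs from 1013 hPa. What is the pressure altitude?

1560 ft

Pressure correction = (1013 − 1014) × 30 = -30 ft.
Pressure altitude = 1590 + (-30) = 1560 ft.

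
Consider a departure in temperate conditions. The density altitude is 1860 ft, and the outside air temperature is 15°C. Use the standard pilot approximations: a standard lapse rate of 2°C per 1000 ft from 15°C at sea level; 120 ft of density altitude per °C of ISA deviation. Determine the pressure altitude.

1500 ft

DA = PA + 120 × (OAT − (15 − 2·PA/1000)) = PA + 120·OAT − 1800 + 0.24·PA = 1.24·PA + 120·OAT − 1800.
So 1.24·PA = 1860 − 120 × 15 + 1800 = 1860.
PA = 1860 / 1.24 = 1500 ft.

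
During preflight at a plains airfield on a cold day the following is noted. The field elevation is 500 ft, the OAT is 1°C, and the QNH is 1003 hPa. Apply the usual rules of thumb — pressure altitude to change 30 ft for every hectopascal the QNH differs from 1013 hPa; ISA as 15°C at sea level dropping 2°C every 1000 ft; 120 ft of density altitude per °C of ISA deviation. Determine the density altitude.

Pressure altitude = 500 + (1013 − 1003) × 30 = 500 + (+300) = 800 ft.
ISA temperature at 800 ft = 15 − 2 × (800/1000) = 13.4°C.
ISA deviation = 1 − 13.4 = -12.4°C.
Density altitude = 800 + 120 × (-12.4) = -688 ft.

-688 ft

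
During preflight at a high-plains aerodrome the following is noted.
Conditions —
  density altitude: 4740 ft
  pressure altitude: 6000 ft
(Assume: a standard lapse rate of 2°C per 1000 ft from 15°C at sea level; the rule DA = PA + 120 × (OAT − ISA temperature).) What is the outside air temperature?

Density altitude − pressure altitude = 4740 − 6000 = -1260 ft.
At 120 ft/°C that is an ISA deviation of -1260/120 = -10.5°C.
ISA temperature at 6000 ft = 15 − 2 × (6000/1000) = 3°C.
OAT = ISA + deviation = 3 + (-10.5) = -7.5°C.

-7.5°C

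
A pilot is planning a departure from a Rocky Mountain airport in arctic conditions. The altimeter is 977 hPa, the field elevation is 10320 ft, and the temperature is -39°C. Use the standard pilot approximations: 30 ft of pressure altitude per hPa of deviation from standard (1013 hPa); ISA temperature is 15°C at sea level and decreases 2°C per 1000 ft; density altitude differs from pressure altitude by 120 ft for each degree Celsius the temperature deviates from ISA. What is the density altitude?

Pressure altitude = 10320 + (1013 − 977) × 30 = 10320 + (+1080) = 11400 ft.
ISA temperature at 11400 ft = 15 − 2 × (11400/1000) = -7.8°C.
ISA deviation = -39 − (-7.8) = -31.2°C.
Density altitude = 11400 + 120 × (-31.2) = 7656 ft.

7656 ft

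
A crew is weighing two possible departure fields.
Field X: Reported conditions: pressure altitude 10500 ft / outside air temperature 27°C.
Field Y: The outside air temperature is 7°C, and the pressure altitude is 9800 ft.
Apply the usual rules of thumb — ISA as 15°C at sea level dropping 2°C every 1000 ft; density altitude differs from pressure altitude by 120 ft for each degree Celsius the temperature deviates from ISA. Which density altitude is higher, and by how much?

Field X by 3268 ft

Field X: ISA temp = -6°C, deviation +33°C, DA = 10500 + 120 × 33 = 14460 ft.
Field Y: ISA temp = -4.6°C, deviation +11.6°C, DA = 9800 + 120 × 11.6 = 11192 ft.
Field X is higher by 14460 − 11192 = 3268 ft.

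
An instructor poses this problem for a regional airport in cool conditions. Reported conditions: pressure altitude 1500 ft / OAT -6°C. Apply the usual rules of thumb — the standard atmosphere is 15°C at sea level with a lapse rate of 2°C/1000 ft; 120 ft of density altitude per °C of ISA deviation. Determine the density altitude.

ISA temperature at 1500 ft = 15 − 2 × (1500/1000) = 12°C.
ISA deviation = -6 − 12 = -18°C.
Density altitude = 1500 + 120 × (-18) = 1500 + (-2160) = -660 ft.

-660 ft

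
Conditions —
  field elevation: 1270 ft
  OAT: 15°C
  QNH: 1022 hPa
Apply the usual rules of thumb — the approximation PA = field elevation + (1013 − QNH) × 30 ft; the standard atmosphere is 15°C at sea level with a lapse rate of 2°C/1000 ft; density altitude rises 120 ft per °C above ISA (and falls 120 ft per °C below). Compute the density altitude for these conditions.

Pressure altitude = 1270 + (1013 − 1022) × 30 = 1270 + (-270) = 1000 ft.
ISA temperature at 1000 ft = 15 − 2 × (1000/1000) = 13°C.
ISA deviation = 15 − 13 = +2°C.
Density altitude = 1000 + 120 × (2) = 1240 ft.

1240 ft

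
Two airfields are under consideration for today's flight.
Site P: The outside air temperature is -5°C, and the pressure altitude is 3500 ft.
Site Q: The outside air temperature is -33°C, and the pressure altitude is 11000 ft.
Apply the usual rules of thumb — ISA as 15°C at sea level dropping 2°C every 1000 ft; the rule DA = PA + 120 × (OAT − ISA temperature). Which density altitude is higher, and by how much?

Site Q by 5940 ft

Site P: ISA temp = 8°C, deviation -13°C, DA = 3500 + 120 × (-13) = 1940 ft.
Site Q: ISA temp = -7°C, deviation -26°C, DA = 11000 + 120 × (-26) = 7880 ft.
Site Q is higher by 7880 − 1940 = 5940 ft.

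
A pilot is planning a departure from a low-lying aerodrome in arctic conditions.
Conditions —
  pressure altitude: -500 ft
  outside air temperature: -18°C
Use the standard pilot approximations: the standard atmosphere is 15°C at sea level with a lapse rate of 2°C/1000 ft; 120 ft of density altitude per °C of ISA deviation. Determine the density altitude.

ISA temperature at -500 ft = 15 − 2 × (-500/1000) = 16°C.
ISA deviation = -18 − 16 = -34°C.
Density altitude = -500 + 120 × (-34) = -500 + (-4080) = -4580 ft.

-4580 ft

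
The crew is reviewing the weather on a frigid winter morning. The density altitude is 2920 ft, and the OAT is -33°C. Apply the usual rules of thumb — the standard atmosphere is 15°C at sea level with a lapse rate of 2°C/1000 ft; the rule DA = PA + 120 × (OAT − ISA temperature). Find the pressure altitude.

DA = PA + 120 × (OAT − (15 − 2·PA/1000)) = PA + 120·OAT − 1800 + 0.24·PA = 1.24·PA + 120·OAT − 1800.
So 1.24·PA = 2920 − 120 × (-33) + 1800 = 8680.
PA = 8680 / 1.24 = 7000 ft.

7000 ft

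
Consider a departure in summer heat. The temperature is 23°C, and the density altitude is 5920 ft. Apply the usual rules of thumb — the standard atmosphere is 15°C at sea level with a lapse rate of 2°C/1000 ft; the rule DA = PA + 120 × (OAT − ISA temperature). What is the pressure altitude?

4000 ft

DA = PA + 120 × (OAT − (15 − 2·PA/1000)) = PA + 120·OAT − 1800 + 0.24·PA = 1.24·PA + 120·OAT − 1800.
So 1.24·PA = 5920 − 120 × 23 + 1800 = 4960.
PA = 4960 / 1.24 = 4000 ft.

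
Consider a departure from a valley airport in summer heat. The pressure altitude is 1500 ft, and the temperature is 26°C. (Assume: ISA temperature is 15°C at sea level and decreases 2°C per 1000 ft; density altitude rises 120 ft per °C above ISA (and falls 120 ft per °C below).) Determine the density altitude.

3180 ft

ISA temperature at 1500 ft = 15 − 2 × (1500/1000) = 12°C.
ISA deviation = 26 − 12 = +14°C.
Density altitude = 1500 + 120 × (14) = 1500 + (+1680) = 3180 ft.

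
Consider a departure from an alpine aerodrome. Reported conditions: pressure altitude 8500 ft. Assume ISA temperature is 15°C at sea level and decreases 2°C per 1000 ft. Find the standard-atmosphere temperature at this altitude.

ISA temperature = 15 − 2 × (8500/1000) = 15 − 17 = -2°C.

-2°C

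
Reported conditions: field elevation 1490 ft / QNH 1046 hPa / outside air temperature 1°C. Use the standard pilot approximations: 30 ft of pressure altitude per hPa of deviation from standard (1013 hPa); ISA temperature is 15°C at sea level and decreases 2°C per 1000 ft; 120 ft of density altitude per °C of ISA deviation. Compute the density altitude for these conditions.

Pressure altitude = 1490 + (1013 − 1046) × 30 = 1490 + (-990) = 500 ft.
ISA temperature at 500 ft = 15 − 2 × (500/1000) = 14°C.
ISA deviation = 1 − 14 = -13°C.
Density altitude = 500 + 120 × (-13) = -1060 ft.

-1060 ft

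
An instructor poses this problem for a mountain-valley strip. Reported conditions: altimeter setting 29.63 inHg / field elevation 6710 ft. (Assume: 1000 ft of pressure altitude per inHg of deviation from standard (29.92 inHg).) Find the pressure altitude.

7000 ft

Pressure correction = (29.92 − 29.63) × 1000 = +290 ft.
Pressure altitude = 6710 + (+290) = 7000 ft.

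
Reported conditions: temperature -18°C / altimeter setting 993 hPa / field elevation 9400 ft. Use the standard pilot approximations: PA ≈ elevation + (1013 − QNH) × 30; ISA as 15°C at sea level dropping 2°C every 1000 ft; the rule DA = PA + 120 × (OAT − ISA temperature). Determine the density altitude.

Pressure altitude = 9400 + (1013 − 993) × 30 = 9400 + (+600) = 10000 ft.
ISA temperature at 10000 ft = 15 − 2 × (10000/1000) = -5°C.
ISA deviation = -18 − (-5) = -13°C.
Density altitude = 10000 + 120 × (-13) = 8440 ft.

8440 ft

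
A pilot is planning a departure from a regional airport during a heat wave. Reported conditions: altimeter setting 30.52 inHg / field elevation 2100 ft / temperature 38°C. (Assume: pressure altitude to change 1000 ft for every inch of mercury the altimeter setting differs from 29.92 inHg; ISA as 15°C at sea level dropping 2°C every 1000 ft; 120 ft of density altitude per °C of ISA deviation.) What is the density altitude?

Pressure altitude = 2100 + (29.92 − 30.52) × 1000 = 2100 + (-600) = 1500 ft.
ISA temperature at 1500 ft = 15 − 2 × (1500/1000) = 12°C.
ISA deviation = 38 − 12 = +26°C.
Density altitude = 1500 + 120 × (26) = 4620 ft.

4620 ft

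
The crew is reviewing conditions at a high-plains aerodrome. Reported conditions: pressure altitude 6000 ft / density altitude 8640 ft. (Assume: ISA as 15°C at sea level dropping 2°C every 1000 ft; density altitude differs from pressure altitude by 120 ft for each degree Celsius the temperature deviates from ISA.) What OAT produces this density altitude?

Density altitude − pressure altitude = 8640 − 6000 = +2640 ft.
At 120 ft/°C that is an ISA deviation of 2640/120 = +22°C.
ISA temperature at 6000 ft = 15 − 2 × (6000/1000) = 3°C.
OAT = ISA + deviation = 3 + (+22) = 25°C.

25°C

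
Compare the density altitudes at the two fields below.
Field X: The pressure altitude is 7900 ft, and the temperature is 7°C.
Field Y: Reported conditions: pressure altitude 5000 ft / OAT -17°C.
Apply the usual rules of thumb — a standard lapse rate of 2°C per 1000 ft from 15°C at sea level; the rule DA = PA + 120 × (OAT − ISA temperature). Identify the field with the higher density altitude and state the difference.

Field X: ISA temp = -0.8°C, deviation +7.8°C, DA = 7900 + 120 × 7.8 = 8836 ft.
Field Y: ISA temp = 5°C, deviation -22°C, DA = 5000 + 120 × (-22) = 2360 ft.
Field X is higher by 8836 − 2360 = 6476 ft.

Field X by 6476 ft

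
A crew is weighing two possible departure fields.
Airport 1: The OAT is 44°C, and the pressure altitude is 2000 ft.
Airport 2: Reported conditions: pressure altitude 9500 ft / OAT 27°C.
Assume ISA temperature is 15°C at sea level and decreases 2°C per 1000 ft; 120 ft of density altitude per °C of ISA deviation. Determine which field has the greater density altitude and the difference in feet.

Airport 1: ISA temp = 11°C, deviation +33°C, DA = 2000 + 120 × 33 = 5960 ft.
Airport 2: ISA temp = -4°C, deviation +31°C, DA = 9500 + 120 × 31 = 13220 ft.
Airport 2 is higher by 13220 − 5960 = 7260 ft.

Airport 2 by 7260 ft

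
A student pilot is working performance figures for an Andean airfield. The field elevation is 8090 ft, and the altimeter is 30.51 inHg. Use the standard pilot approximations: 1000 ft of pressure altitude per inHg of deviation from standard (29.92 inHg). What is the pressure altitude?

7500 ft

Pressure correction = (29.92 − 30.51) × 1000 = -590 ft.
Pressure altitude = 8090 + (-590) = 7500 ft.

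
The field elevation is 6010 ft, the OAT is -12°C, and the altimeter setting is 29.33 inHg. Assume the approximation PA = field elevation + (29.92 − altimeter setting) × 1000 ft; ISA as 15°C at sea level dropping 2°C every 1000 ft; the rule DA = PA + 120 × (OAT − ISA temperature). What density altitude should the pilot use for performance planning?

4944 ft

Pressure altitude = 6010 + (29.92 − 29.33) × 1000 = 6010 + (+590) = 6600 ft.
ISA temperature at 6600 ft = 15 − 2 × (6600/1000) = 1.8°C.
ISA deviation = -12 − 1.8 = -13.8°C.
Density altitude = 6600 + 120 × (-13.8) = 4944 ft.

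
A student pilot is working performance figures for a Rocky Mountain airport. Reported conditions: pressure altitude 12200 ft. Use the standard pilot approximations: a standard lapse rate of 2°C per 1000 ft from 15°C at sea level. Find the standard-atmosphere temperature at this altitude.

ISA temperature = 15 − 2 × (12200/1000) = 15 − 24.4 = -9.4°C.

-9.4°C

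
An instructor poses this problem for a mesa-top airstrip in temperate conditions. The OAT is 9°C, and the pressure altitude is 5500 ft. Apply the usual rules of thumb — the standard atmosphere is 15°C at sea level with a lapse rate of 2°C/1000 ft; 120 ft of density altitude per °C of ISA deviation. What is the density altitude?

ISA temperature at 5500 ft = 15 − 2 × (5500/1000) = 4°C.
ISA deviation = 9 − 4 = +5°C.
Density altitude = 5500 + 120 × (5) = 5500 + (+600) = 6100 ft.

6100 ft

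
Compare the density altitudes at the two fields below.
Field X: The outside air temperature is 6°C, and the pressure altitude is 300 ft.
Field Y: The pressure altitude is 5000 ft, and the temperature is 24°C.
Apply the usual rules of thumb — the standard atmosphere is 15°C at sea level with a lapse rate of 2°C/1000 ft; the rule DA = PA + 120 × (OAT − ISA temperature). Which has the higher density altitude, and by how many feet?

Field Y by 7988 ft

Field X: ISA temp = 14.4°C, deviation -8.4°C, DA = 300 + 120 × (-8.4) = -708 ft.
Field Y: ISA temp = 5°C, deviation +19°C, DA = 5000 + 120 × 19 = 7280 ft.
Field Y is higher by 7280 − (-708) = 7988 ft.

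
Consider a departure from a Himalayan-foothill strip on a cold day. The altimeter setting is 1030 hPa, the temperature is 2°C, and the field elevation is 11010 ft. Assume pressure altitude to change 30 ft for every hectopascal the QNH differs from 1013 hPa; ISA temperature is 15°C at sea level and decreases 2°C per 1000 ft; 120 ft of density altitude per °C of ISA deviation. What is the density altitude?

11460 ft

Pressure altitude = 11010 + (1013 − 1030) × 30 = 11010 + (-510) = 10500 ft.
ISA temperature at 10500 ft = 15 − 2 × (10500/1000) = -6°C.
ISA deviation = 2 − (-6) = +8°C.
Density altitude = 10500 + 120 × (8) = 11460 ft.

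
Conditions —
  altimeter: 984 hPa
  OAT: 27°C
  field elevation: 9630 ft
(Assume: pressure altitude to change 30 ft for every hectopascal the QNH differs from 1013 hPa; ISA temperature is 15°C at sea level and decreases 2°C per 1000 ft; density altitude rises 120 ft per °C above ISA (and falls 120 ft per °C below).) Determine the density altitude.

14460 ft

Pressure altitude = 9630 + (1013 − 984) × 30 = 9630 + (+870) = 10500 ft.
ISA temperature at 10500 ft = 15 − 2 × (10500/1000) = -6°C.
ISA deviation = 27 − (-6) = +33°C.
Density altitude = 10500 + 120 × (33) = 14460 ft.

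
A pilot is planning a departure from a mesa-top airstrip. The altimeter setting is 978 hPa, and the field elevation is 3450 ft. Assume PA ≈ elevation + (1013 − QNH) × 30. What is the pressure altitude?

Pressure correction = (1013 − 978) × 30 = +1050 ft.
Pressure altitude = 3450 + (+1050) = 4500 ft.

4500 ft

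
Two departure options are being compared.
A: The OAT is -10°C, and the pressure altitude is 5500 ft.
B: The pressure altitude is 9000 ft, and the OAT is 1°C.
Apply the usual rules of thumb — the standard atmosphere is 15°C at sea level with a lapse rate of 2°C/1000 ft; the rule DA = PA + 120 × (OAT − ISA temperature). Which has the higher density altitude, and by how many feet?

A: ISA temp = 4°C, deviation -14°C, DA = 5500 + 120 × (-14) = 3820 ft.
B: ISA temp = -3°C, deviation +4°C, DA = 9000 + 120 × 4 = 9480 ft.
B is higher by 9480 − 3820 = 5660 ft.

B by 5660 ft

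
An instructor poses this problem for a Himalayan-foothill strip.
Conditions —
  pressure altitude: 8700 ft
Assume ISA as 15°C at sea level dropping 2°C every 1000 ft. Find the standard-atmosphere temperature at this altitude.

-2.4°C

ISA temperature = 15 − 2 × (8700/1000) = 15 − 17.4 = -2.4°C.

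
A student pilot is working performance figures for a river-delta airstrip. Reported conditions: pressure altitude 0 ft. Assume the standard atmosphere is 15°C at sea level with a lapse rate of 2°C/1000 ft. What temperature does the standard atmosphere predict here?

ISA temperature = 15 − 2 × (0/1000) = 15 − 0 = 15°C.

15°C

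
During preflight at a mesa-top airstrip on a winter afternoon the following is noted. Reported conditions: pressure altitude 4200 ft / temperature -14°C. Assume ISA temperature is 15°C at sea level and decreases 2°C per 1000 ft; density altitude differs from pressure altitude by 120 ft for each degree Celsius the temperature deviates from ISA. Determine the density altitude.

ISA temperature at 4200 ft = 15 − 2 × (4200/1000) = 6.6°C.
ISA deviation = -14 − 6.6 = -20.6°C.
Density altitude = 4200 + 120 × (-20.6) = 4200 + (-2472) = 1728 ft.

1728 ft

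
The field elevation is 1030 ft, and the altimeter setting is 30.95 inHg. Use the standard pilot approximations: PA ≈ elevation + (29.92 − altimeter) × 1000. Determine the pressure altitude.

0 ft

Pressure correction = (29.92 − 30.95) × 1000 = -1030 ft.
Pressure altitude = 1030 + (-1030) = 0 ft.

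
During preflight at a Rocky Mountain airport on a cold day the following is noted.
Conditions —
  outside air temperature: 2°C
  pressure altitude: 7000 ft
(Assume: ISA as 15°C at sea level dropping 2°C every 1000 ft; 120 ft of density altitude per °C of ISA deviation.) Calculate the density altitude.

ISA temperature at 7000 ft = 15 − 2 × (7000/1000) = 1°C.
ISA deviation = 2 − 1 = +1°C.
Density altitude = 7000 + 120 × (1) = 7000 + (+120) = 7120 ft.

7120 ft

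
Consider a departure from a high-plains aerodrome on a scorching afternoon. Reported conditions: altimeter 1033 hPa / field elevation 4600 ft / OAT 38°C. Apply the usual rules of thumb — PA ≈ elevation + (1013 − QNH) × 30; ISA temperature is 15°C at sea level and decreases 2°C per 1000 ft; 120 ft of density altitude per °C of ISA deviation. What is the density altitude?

Pressure altitude = 4600 + (1013 − 1033) × 30 = 4600 + (-600) = 4000 ft.
ISA temperature at 4000 ft = 15 − 2 × (4000/1000) = 7°C.
ISA deviation = 38 − 7 = +31°C.
Density altitude = 4000 + 120 × (31) = 7720 ft.

7720 ft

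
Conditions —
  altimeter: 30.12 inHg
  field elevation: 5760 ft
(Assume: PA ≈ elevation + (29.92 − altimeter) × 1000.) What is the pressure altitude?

5560 ft

Pressure correction = (29.92 − 30.12) × 1000 = -200 ft.
Pressure altitude = 5760 + (-200) = 5560 ft.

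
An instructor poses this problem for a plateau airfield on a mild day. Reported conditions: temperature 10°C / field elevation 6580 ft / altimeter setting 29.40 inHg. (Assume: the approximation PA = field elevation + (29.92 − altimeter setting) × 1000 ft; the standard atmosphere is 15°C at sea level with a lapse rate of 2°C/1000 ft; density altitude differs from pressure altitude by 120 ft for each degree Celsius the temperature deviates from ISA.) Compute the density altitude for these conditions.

8204 ft

Pressure altitude = 6580 + (29.92 − 29.40) × 1000 = 6580 + (+520) = 7100 ft.
ISA temperature at 7100 ft = 15 − 2 × (7100/1000) = 0.8°C.
ISA deviation = 10 − 0.8 = +9.2°C.
Density altitude = 7100 + 120 × (9.2) = 8204 ft.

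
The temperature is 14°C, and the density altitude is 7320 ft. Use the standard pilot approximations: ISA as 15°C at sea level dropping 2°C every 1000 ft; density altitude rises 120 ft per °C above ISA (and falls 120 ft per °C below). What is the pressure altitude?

6000 ft

DA = PA + 120 × (OAT − (15 − 2·PA/1000)) = PA + 120·OAT − 1800 + 0.24·PA = 1.24·PA + 120·OAT − 1800.
So 1.24·PA = 7320 − 120 × 14 + 1800 = 7440.
PA = 7440 / 1.24 = 6000 ft.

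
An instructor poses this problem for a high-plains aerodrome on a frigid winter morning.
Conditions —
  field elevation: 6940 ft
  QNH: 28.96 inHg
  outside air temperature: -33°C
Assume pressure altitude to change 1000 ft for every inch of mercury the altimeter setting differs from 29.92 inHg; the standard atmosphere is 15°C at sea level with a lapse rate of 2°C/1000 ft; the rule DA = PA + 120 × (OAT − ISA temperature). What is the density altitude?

Pressure altitude = 6940 + (29.92 − 28.96) × 1000 = 6940 + (+960) = 7900 ft.
ISA temperature at 7900 ft = 15 − 2 × (7900/1000) = -0.8°C.
ISA deviation = -33 − (-0.8) = -32.2°C.
Density altitude = 7900 + 120 × (-32.2) = 4036 ft.

4036 ft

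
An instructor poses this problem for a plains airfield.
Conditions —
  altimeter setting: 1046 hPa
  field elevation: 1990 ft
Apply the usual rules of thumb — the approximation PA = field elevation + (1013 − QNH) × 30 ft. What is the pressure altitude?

1000 ft

Pressure correction = (1013 − 1046) × 30 = -990 ft.
Pressure altitude = 1990 + (-990) = 1000 ft.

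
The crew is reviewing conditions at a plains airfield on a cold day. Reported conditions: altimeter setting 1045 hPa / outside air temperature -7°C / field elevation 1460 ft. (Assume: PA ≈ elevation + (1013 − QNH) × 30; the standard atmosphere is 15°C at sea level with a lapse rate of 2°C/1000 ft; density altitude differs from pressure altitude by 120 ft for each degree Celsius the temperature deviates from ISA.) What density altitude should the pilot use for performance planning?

Pressure altitude = 1460 + (1013 − 1045) × 30 = 1460 + (-960) = 500 ft.
ISA temperature at 500 ft = 15 − 2 × (500/1000) = 14°C.
ISA deviation = -7 − 14 = -21°C.
Density altitude = 500 + 120 × (-21) = -2020 ft.

-2020 ft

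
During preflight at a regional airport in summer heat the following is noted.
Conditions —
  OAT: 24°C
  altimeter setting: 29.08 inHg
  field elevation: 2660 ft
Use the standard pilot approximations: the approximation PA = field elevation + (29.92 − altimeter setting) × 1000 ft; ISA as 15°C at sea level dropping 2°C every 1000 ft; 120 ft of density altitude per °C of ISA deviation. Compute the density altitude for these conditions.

Pressure altitude = 2660 + (29.92 − 29.08) × 1000 = 2660 + (+840) = 3500 ft.
ISA temperature at 3500 ft = 15 − 2 × (3500/1000) = 8°C.
ISA deviation = 24 − 8 = +16°C.
Density altitude = 3500 + 120 × (16) = 5420 ft.

5420 ft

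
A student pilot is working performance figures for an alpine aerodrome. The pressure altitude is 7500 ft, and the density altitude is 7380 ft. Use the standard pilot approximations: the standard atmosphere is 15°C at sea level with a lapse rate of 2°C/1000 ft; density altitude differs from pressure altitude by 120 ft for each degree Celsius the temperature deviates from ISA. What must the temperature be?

Density altitude − pressure altitude = 7380 − 7500 = -120 ft.
At 120 ft/°C that is an ISA deviation of -120/120 = -1°C.
ISA temperature at 7500 ft = 15 − 2 × (7500/1000) = 0°C.
OAT = ISA + deviation = 0 + (-1) = -1°C.

-1°C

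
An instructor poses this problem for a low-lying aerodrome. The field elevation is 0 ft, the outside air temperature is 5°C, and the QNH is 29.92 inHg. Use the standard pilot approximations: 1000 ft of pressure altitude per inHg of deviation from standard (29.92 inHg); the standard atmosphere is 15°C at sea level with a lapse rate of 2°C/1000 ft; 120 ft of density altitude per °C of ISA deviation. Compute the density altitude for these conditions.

-1200 ft

Pressure altitude = 0 + (29.92 − 29.92) × 1000 = 0 + (0) = 0 ft.
ISA temperature at 0 ft = 15 − 2 × (0/1000) = 15°C.
ISA deviation = 5 − 15 = -10°C.
Density altitude = 0 + 120 × (-10) = -1200 ft.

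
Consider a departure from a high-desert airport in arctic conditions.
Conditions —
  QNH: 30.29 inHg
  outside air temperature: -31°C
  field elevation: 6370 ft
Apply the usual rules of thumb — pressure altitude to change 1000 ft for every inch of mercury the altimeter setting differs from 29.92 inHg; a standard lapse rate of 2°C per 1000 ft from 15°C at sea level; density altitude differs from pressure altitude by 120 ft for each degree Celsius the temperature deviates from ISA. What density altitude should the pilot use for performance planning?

Pressure altitude = 6370 + (29.92 − 30.29) × 1000 = 6370 + (-370) = 6000 ft.
ISA temperature at 6000 ft = 15 − 2 × (6000/1000) = 3°C.
ISA deviation = -31 − 3 = -34°C.
Density altitude = 6000 + 120 × (-34) = 1920 ft.

1920 ft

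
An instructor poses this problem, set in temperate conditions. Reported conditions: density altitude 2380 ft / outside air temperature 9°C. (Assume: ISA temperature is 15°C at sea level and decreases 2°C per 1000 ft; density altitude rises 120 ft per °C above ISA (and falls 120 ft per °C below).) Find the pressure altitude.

2500 ft

DA = PA + 120 × (OAT − (15 − 2·PA/1000)) = PA + 120·OAT − 1800 + 0.24·PA = 1.24·PA + 120·OAT − 1800.
So 1.24·PA = 2380 − 120 × 9 + 1800 = 3100.
PA = 3100 / 1.24 = 2500 ft.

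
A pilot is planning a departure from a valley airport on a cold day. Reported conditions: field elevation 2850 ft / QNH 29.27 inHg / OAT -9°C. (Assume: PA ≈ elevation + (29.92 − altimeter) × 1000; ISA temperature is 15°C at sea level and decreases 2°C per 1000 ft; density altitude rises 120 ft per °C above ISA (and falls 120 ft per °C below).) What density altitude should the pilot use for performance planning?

1460 ft

Pressure altitude = 2850 + (29.92 − 29.27) × 1000 = 2850 + (+650) = 3500 ft.
ISA temperature at 3500 ft = 15 − 2 × (3500/1000) = 8°C.
ISA deviation = -9 − 8 = -17°C.
Density altitude = 3500 + 120 × (-17) = 1460 ft.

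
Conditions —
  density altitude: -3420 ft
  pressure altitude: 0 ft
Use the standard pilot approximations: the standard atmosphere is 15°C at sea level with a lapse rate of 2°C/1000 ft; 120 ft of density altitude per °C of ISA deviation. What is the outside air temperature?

-13.5°C

Density altitude − pressure altitude = -3420 − 0 = -3420 ft.
At 120 ft/°C that is an ISA deviation of -3420/120 = -28.5°C.
ISA temperature at 0 ft = 15 − 2 × (0/1000) = 15°C.
OAT = ISA + deviation = 15 + (-28.5) = -13.5°C.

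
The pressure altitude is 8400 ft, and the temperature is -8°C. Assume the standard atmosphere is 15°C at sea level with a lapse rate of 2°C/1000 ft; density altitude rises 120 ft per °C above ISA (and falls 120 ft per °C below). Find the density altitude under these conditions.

7656 ft

ISA temperature at 8400 ft = 15 − 2 × (8400/1000) = -1.8°C.
ISA deviation = -8 − (-1.8) = -6.2°C.
Density altitude = 8400 + 120 × (-6.2) = 8400 + (-744) = 7656 ft.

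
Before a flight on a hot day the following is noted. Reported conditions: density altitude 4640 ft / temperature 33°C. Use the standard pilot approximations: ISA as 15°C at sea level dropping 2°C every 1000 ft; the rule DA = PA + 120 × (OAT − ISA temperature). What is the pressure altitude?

DA = PA + 120 × (OAT − (15 − 2·PA/1000)) = PA + 120·OAT − 1800 + 0.24·PA = 1.24·PA + 120·OAT − 1800.
So 1.24·PA = 4640 − 120 × 33 + 1800 = 2480.
PA = 2480 / 1.24 = 2000 ft.

2000 ft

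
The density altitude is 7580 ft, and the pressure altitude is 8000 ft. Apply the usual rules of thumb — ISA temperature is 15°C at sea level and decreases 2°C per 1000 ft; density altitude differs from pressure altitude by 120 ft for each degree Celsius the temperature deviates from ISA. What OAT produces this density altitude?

-4.5°C

Density altitude − pressure altitude = 7580 − 8000 = -420 ft.
At 120 ft/°C that is an ISA deviation of -420/120 = -3.5°C.
ISA temperature at 8000 ft = 15 − 2 × (8000/1000) = -1°C.
OAT = ISA + deviation = -1 + (-3.5) = -4.5°C.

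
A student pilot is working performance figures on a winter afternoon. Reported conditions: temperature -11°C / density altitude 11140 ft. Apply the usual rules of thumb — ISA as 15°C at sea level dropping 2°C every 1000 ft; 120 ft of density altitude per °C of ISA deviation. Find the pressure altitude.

11500 ft

DA = PA + 120 × (OAT − (15 − 2·PA/1000)) = PA + 120·OAT − 1800 + 0.24·PA = 1.24·PA + 120·OAT − 1800.
So 1.24·PA = 11140 − 120 × (-11) + 1800 = 14260.
PA = 14260 / 1.24 = 11500 ft.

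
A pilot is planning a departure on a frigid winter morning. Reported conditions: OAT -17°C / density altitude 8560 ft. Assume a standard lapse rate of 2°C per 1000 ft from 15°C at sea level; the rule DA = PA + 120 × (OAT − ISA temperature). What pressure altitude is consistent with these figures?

DA = PA + 120 × (OAT − (15 − 2·PA/1000)) = PA + 120·OAT − 1800 + 0.24·PA = 1.24·PA + 120·OAT − 1800.
So 1.24·PA = 8560 − 120 × (-17) + 1800 = 12400.
PA = 12400 / 1.24 = 10000 ft.

10000 ft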